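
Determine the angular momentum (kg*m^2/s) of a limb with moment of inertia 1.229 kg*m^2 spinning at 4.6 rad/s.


L = I * omega
L = 1.229 * 4.6
L = 5.6534


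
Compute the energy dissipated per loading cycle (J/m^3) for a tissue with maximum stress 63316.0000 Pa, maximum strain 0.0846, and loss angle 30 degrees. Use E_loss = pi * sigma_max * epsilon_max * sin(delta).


E_loss = pi * sigma_max * epsilon_max * sin(delta)
delta = 30 deg = 0.5236 rad
sin(delta) = 0.5000
E_loss = pi * 63316.0000 * 0.0846 * 0.5000
E_loss = 8414.0233


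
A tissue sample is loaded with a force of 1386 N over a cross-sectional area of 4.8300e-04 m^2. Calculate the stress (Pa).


stress = F / A
stress = 1386 / 4.8300e-04
stress = 2.8696e+06


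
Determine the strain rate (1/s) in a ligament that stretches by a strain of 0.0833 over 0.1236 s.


strain_rate = delta_strain / delta_t
strain_rate = 0.0833 / 0.1236
strain_rate = 0.6739


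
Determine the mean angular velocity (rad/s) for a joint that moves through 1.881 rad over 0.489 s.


omega = delta_theta / delta_t
omega = 1.881 / 0.489
omega = 3.8466


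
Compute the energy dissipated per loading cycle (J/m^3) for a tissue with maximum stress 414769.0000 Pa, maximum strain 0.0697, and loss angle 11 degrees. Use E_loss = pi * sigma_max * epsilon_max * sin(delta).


E_loss = pi * sigma_max * epsilon_max * sin(delta)
delta = 11 deg = 0.1920 rad
sin(delta) = 0.1908
E_loss = pi * 414769.0000 * 0.0697 * 0.1908
E_loss = 17329.5699


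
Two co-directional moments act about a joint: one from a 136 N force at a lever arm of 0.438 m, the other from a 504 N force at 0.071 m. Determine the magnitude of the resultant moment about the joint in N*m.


M = F1 * d1 + F2 * d2
M = 136 * 0.438 + 504 * 0.071
M = 59.5680 + 35.7840
M = 95.3520


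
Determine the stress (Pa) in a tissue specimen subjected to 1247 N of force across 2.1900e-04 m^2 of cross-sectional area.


stress = F / A
stress = 1247 / 2.1900e-04
stress = 5.6941e+06


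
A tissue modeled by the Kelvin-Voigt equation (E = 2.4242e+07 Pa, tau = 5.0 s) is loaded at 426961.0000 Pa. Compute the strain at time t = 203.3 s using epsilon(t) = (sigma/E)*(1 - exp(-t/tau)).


epsilon(t) = (sigma/E) * (1 - exp(-t/tau))
sigma/E = 426961.0000 / 2.4242e+07 = 0.0176
exp(-t/tau) = exp(-203.3 / 5.0) = 2.1958e-18
epsilon = 0.0176 * (1 - 2.1958e-18)
epsilon = 0.0176


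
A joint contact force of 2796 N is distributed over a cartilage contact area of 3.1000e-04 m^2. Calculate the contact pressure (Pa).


P = F / A
P = 2796 / 3.1000e-04
P = 9.0194e+06


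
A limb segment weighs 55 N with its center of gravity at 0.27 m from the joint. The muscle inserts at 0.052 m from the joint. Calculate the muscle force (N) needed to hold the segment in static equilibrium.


F_muscle = W * d_load / d_muscle
F_muscle = 55 * 0.27 / 0.052
Numerator = 14.8500
F_muscle = 285.5769


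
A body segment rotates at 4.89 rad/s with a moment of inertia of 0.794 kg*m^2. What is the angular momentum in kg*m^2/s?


L = I * omega
L = 0.794 * 4.89
L = 3.8827


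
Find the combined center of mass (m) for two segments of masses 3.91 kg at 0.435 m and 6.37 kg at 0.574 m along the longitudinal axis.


COM = (m1*x1 + m2*x2) / (m1 + m2)
COM = (3.91*0.435 + 6.37*0.574) / (3.91 + 6.37)
Numerator = 5.3572
Denominator = 10.2800
COM = 0.5211


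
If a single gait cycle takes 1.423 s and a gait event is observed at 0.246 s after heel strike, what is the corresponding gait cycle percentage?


pct = (event_time / cycle_time) * 100
pct = (0.246 / 1.423) * 100
ratio = 0.1729
pct = 17.2874


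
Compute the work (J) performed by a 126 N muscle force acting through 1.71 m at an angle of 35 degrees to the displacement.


W = F * d * cos(theta)
theta = 35 deg = 0.6109 rad
cos(theta) = 0.8192
W = 126 * 1.71 * 0.8192
W = 176.4945


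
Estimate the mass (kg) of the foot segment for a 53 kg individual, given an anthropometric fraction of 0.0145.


m_segment = body_mass * fraction
m_segment = 53 * 0.0145
m_segment = 0.7685


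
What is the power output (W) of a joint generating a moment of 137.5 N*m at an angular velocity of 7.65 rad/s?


P = M * omega
P = 137.5 * 7.65
P = 1051.8750


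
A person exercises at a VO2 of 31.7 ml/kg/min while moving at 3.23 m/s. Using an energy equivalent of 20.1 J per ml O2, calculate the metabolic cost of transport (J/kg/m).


Power per kg = VO2 * 20.1 / 60
Power per kg = 31.7 * 20.1 / 60 = 10.6195 W/kg
Cost = power_per_kg / speed
Cost = 10.6195 / 3.23
Cost = 3.2878


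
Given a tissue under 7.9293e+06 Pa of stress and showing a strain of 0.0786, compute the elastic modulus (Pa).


E = stress / strain
E = 7.9293e+06 / 0.0786
E = 1.0088e+08


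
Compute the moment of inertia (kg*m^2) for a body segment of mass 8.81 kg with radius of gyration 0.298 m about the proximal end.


I = m * k^2
I = 8.81 * 0.298^2
k^2 = 0.0888
I = 0.7824


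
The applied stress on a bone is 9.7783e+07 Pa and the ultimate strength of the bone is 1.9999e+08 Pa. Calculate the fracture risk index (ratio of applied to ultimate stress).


FRI = applied / ultimate
FRI = 9.7783e+07 / 1.9999e+08
FRI = 0.4889


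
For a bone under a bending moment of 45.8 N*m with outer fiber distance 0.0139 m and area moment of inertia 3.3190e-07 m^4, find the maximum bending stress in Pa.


sigma = M * c / I
sigma = 45.8 * 0.0139 / 3.3190e-07
M * c = 0.6366
sigma = 1.9181e+06


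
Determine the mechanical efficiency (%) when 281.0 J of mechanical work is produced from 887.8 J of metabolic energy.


eta = (W_mech / E_meta) * 100
eta = (281.0 / 887.8) * 100
ratio = 0.3165
eta = 31.6513


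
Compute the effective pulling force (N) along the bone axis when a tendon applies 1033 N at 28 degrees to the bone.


F_eff = F_tendon * cos(theta)
theta = 28 deg = 0.4887 rad
cos(theta) = 0.8829
F_eff = 1033 * 0.8829
F_eff = 912.0849


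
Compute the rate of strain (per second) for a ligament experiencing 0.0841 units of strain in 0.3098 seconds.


strain_rate = delta_strain / delta_t
strain_rate = 0.0841 / 0.3098
strain_rate = 0.2715


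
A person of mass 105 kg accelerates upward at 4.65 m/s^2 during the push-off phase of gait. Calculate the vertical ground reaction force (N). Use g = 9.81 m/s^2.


GRF = m * (g + a)
GRF = 105 * (9.81 + 4.65)
GRF = 105 * 14.4600
GRF = 1518.3000


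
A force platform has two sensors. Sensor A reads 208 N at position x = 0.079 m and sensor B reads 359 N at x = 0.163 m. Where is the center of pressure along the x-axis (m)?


COP_x = (F1*x1 + F2*x2) / (F1 + F2)
COP_x = (208*0.079 + 359*0.163) / (208 + 359)
Numerator = 74.9490
Denominator = 567
COP_x = 0.1322


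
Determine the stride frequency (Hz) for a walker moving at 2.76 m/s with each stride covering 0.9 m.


f = v / stride_length
f = 2.76 / 0.9
f = 3.0667


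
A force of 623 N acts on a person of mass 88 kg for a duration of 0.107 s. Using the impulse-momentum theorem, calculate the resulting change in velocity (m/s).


J = F * dt = 623 * 0.107 = 66.6610 N*s
delta_v = J / m
delta_v = 66.6610 / 88
delta_v = 0.7575


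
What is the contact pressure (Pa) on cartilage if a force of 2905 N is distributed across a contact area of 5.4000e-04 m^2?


P = F / A
P = 2905 / 5.4000e-04
P = 5.3796e+06


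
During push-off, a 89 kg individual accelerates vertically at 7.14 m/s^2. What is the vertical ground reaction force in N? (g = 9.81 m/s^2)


GRF = m * (g + a)
GRF = 89 * (9.81 + 7.14)
GRF = 89 * 16.9500
GRF = 1508.5500


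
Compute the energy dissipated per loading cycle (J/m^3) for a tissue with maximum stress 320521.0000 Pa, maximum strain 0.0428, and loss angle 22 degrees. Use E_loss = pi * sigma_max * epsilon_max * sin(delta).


E_loss = pi * sigma_max * epsilon_max * sin(delta)
delta = 22 deg = 0.3840 rad
sin(delta) = 0.3746
E_loss = pi * 320521.0000 * 0.0428 * 0.3746
E_loss = 16144.5353


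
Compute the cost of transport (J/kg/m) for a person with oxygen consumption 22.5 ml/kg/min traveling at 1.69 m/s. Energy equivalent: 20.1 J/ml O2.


Power per kg = VO2 * 20.1 / 60
Power per kg = 22.5 * 20.1 / 60 = 7.5375 W/kg
Cost = power_per_kg / speed
Cost = 7.5375 / 1.69
Cost = 4.4601


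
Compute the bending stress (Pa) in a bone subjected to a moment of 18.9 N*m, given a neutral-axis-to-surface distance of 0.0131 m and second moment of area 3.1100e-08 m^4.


sigma = M * c / I
sigma = 18.9 * 0.0131 / 3.1100e-08
M * c = 0.2476
sigma = 7.9611e+06


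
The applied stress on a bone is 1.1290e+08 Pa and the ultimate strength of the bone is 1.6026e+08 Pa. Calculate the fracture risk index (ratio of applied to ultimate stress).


FRI = applied / ultimate
FRI = 1.1290e+08 / 1.6026e+08
FRI = 0.7045


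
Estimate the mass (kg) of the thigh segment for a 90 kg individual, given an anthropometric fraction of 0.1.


m_segment = body_mass * fraction
m_segment = 90 * 0.1
m_segment = 9.0000


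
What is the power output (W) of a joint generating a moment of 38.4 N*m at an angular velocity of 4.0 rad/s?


P = M * omega
P = 38.4 * 4.0
P = 153.6000


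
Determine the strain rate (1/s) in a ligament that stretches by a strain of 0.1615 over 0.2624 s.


strain_rate = delta_strain / delta_t
strain_rate = 0.1615 / 0.2624
strain_rate = 0.6155


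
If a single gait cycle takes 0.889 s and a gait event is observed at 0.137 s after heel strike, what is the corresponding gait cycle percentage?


pct = (event_time / cycle_time) * 100
pct = (0.137 / 0.889) * 100
ratio = 0.1541
pct = 15.4106


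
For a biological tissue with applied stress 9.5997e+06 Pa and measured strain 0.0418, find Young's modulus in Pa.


E = stress / strain
E = 9.5997e+06 / 0.0418
E = 2.2966e+08


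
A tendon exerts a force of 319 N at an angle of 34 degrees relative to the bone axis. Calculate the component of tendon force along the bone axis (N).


F_eff = F_tendon * cos(theta)
theta = 34 deg = 0.5934 rad
cos(theta) = 0.8290
F_eff = 319 * 0.8290
F_eff = 264.4630


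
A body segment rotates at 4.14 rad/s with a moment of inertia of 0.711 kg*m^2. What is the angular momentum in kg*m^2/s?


L = I * omega
L = 0.711 * 4.14
L = 2.9435


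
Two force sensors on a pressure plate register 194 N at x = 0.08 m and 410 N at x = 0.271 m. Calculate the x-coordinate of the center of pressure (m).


COP_x = (F1*x1 + F2*x2) / (F1 + F2)
COP_x = (194*0.08 + 410*0.271) / (194 + 410)
Numerator = 126.6300
Denominator = 604
COP_x = 0.2097


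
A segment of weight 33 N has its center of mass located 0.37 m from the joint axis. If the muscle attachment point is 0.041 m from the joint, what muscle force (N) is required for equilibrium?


F_muscle = W * d_load / d_muscle
F_muscle = 33 * 0.37 / 0.041
Numerator = 12.2100
F_muscle = 297.8049


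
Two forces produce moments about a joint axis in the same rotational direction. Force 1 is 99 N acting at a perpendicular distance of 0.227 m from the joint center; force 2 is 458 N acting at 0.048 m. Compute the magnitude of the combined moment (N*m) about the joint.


M = F1 * d1 + F2 * d2
M = 99 * 0.227 + 458 * 0.048
M = 22.4730 + 21.9840
M = 44.4570


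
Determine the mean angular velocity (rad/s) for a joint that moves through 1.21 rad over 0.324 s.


omega = delta_theta / delta_t
omega = 1.21 / 0.324
omega = 3.7346


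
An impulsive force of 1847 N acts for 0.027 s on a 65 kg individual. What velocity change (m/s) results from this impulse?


J = F * dt = 1847 * 0.027 = 49.8690 N*s
delta_v = J / m
delta_v = 49.8690 / 65
delta_v = 0.7672


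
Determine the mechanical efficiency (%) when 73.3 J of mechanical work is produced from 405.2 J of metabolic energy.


eta = (W_mech / E_meta) * 100
eta = (73.3 / 405.2) * 100
ratio = 0.1809
eta = 18.0898


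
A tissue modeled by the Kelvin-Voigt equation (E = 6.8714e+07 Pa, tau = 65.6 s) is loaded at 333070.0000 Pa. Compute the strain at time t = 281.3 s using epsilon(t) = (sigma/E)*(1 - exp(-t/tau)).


epsilon(t) = (sigma/E) * (1 - exp(-t/tau))
sigma/E = 333070.0000 / 6.8714e+07 = 0.0048
exp(-t/tau) = exp(-281.3 / 65.6) = 0.0137
epsilon = 0.0048 * (1 - 0.0137)
epsilon = 0.0048


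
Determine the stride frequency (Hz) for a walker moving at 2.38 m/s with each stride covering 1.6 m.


f = v / stride_length
f = 2.38 / 1.6
f = 1.4875


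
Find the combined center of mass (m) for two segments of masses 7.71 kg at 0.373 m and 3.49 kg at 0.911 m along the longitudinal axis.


COM = (m1*x1 + m2*x2) / (m1 + m2)
COM = (7.71*0.373 + 3.49*0.911) / (7.71 + 3.49)
Numerator = 6.0552
Denominator = 11.2000
COM = 0.5406


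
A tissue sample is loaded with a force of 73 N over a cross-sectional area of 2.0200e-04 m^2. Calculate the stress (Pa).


stress = F / A
stress = 73 / 2.0200e-04
stress = 361386.1386


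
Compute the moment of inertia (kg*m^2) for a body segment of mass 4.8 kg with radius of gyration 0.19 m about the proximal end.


I = m * k^2
I = 4.8 * 0.19^2
k^2 = 0.0361
I = 0.1733


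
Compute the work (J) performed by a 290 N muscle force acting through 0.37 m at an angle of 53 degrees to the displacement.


W = F * d * cos(theta)
theta = 53 deg = 0.9250 rad
cos(theta) = 0.6018
W = 290 * 0.37 * 0.6018
W = 64.5748


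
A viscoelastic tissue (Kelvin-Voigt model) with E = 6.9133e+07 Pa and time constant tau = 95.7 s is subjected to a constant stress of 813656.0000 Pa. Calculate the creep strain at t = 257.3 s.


epsilon(t) = (sigma/E) * (1 - exp(-t/tau))
sigma/E = 813656.0000 / 6.9133e+07 = 0.0118
exp(-t/tau) = exp(-257.3 / 95.7) = 0.0680
epsilon = 0.0118 * (1 - 0.0680)
epsilon = 0.0110


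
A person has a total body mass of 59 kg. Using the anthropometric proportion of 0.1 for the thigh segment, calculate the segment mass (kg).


m_segment = body_mass * fraction
m_segment = 59 * 0.1
m_segment = 5.9000


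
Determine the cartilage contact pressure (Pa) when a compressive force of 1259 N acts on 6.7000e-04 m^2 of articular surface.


P = F / A
P = 1259 / 6.7000e-04
P = 1.8791e+06


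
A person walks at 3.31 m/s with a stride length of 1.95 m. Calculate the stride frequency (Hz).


f = v / stride_length
f = 3.31 / 1.95
f = 1.6974


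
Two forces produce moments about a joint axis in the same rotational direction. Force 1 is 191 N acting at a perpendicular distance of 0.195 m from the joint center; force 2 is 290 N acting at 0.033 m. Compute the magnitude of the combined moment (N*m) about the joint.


M = F1 * d1 + F2 * d2
M = 191 * 0.195 + 290 * 0.033
M = 37.2450 + 9.5700
M = 46.8150


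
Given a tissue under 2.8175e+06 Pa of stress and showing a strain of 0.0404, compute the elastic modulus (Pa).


E = stress / strain
E = 2.8175e+06 / 0.0404
E = 6.9740e+07


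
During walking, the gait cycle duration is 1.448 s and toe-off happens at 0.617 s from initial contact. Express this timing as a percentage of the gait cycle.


pct = (event_time / cycle_time) * 100
pct = (0.617 / 1.448) * 100
ratio = 0.4261
pct = 42.6105


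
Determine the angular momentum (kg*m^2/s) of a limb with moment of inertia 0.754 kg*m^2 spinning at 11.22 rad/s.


L = I * omega
L = 0.754 * 11.22
L = 8.4599


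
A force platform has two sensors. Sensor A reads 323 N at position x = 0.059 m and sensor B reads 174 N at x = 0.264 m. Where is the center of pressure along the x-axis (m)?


COP_x = (F1*x1 + F2*x2) / (F1 + F2)
COP_x = (323*0.059 + 174*0.264) / (323 + 174)
Numerator = 64.9930
Denominator = 497
COP_x = 0.1308


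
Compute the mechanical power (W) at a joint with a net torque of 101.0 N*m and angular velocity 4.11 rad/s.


P = M * omega
P = 101.0 * 4.11
P = 415.1100


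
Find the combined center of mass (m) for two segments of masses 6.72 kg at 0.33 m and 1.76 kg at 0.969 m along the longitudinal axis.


COM = (m1*x1 + m2*x2) / (m1 + m2)
COM = (6.72*0.33 + 1.76*0.969) / (6.72 + 1.76)
Numerator = 3.9230
Denominator = 8.4800
COM = 0.4626


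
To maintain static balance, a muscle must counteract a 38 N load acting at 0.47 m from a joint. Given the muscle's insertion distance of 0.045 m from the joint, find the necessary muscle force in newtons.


F_muscle = W * d_load / d_muscle
F_muscle = 38 * 0.47 / 0.045
Numerator = 17.8600
F_muscle = 396.8889


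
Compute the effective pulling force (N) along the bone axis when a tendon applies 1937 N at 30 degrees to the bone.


F_eff = F_tendon * cos(theta)
theta = 30 deg = 0.5236 rad
cos(theta) = 0.8660
F_eff = 1937 * 0.8660
F_eff = 1677.4912


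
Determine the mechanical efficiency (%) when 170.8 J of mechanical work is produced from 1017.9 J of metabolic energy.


eta = (W_mech / E_meta) * 100
eta = (170.8 / 1017.9) * 100
ratio = 0.1678
eta = 16.7796


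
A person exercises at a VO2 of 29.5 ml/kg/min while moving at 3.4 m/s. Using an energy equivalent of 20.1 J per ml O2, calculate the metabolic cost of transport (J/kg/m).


Power per kg = VO2 * 20.1 / 60
Power per kg = 29.5 * 20.1 / 60 = 9.8825 W/kg
Cost = power_per_kg / speed
Cost = 9.8825 / 3.4
Cost = 2.9066


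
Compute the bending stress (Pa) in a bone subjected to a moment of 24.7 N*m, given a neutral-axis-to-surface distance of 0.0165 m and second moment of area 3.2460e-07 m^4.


sigma = M * c / I
sigma = 24.7 * 0.0165 / 3.2460e-07
M * c = 0.4076
sigma = 1.2555e+06


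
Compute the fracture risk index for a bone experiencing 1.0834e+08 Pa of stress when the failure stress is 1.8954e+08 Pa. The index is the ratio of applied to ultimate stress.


FRI = applied / ultimate
FRI = 1.0834e+08 / 1.8954e+08
FRI = 0.5716


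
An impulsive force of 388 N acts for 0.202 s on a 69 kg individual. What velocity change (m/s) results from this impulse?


J = F * dt = 388 * 0.202 = 78.3760 N*s
delta_v = J / m
delta_v = 78.3760 / 69
delta_v = 1.1359


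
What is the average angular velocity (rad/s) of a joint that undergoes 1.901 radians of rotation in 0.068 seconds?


omega = delta_theta / delta_t
omega = 1.901 / 0.068
omega = 27.9559


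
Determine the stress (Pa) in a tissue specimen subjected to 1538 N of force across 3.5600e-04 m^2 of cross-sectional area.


stress = F / A
stress = 1538 / 3.5600e-04
stress = 4.3202e+06


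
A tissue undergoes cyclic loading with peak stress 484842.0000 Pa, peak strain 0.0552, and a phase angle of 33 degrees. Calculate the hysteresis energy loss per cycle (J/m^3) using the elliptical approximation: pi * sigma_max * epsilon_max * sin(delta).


E_loss = pi * sigma_max * epsilon_max * sin(delta)
delta = 33 deg = 0.5760 rad
sin(delta) = 0.5446
E_loss = pi * 484842.0000 * 0.0552 * 0.5446
E_loss = 45792.8791


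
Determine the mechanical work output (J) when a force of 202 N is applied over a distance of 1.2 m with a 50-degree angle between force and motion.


W = F * d * cos(theta)
theta = 50 deg = 0.8727 rad
cos(theta) = 0.6428
W = 202 * 1.2 * 0.6428
W = 155.8117


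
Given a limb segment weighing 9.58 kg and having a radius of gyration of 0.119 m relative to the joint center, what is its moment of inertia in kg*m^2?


I = m * k^2
I = 9.58 * 0.119^2
k^2 = 0.0142
I = 0.1357


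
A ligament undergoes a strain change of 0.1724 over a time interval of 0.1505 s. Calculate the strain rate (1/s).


strain_rate = delta_strain / delta_t
strain_rate = 0.1724 / 0.1505
strain_rate = 1.1455


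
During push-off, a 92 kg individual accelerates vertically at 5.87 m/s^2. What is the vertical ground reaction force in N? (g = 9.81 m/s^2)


GRF = m * (g + a)
GRF = 92 * (9.81 + 5.87)
GRF = 92 * 15.6800
GRF = 1442.5600


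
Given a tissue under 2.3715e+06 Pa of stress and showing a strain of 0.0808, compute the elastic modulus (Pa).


E = stress / strain
E = 2.3715e+06 / 0.0808
E = 2.9350e+07


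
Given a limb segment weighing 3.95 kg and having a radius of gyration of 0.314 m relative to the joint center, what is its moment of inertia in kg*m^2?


I = m * k^2
I = 3.95 * 0.314^2
k^2 = 0.0986
I = 0.3895


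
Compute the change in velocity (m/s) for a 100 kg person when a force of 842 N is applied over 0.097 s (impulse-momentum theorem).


J = F * dt = 842 * 0.097 = 81.6740 N*s
delta_v = J / m
delta_v = 81.6740 / 100
delta_v = 0.8167


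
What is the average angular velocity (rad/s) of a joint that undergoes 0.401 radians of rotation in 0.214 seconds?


omega = delta_theta / delta_t
omega = 0.401 / 0.214
omega = 1.8738


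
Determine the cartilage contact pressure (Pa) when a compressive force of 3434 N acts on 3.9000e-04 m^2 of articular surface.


P = F / A
P = 3434 / 3.9000e-04
P = 8.8051e+06


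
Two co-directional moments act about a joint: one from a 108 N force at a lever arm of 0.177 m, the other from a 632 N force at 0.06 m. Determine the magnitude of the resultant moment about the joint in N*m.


M = F1 * d1 + F2 * d2
M = 108 * 0.177 + 632 * 0.06
M = 19.1160 + 37.9200
M = 57.0360


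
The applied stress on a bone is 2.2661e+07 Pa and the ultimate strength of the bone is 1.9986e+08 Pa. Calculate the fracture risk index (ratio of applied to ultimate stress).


FRI = applied / ultimate
FRI = 2.2661e+07 / 1.9986e+08
FRI = 0.1134


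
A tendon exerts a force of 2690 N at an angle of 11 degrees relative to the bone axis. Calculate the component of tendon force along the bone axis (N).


F_eff = F_tendon * cos(theta)
theta = 11 deg = 0.1920 rad
cos(theta) = 0.9816
F_eff = 2690 * 0.9816
F_eff = 2640.5771


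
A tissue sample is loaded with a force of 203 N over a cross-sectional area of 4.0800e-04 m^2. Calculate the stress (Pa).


stress = F / A
stress = 203 / 4.0800e-04
stress = 497549.0196


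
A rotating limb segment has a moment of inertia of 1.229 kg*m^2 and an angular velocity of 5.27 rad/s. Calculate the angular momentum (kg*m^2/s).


L = I * omega
L = 1.229 * 5.27
L = 6.4768


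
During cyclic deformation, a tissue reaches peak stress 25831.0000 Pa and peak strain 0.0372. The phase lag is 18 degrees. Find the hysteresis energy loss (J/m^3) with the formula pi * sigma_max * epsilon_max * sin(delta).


E_loss = pi * sigma_max * epsilon_max * sin(delta)
delta = 18 deg = 0.3142 rad
sin(delta) = 0.3090
E_loss = pi * 25831.0000 * 0.0372 * 0.3090
E_loss = 932.8598


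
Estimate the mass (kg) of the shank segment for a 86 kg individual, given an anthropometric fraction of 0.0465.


m_segment = body_mass * fraction
m_segment = 86 * 0.0465
m_segment = 3.9990


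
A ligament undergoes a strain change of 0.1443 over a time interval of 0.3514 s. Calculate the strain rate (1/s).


strain_rate = delta_strain / delta_t
strain_rate = 0.1443 / 0.3514
strain_rate = 0.4106


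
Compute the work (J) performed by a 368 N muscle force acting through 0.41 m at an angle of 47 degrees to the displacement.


W = F * d * cos(theta)
theta = 47 deg = 0.8203 rad
cos(theta) = 0.6820
W = 368 * 0.41 * 0.6820
W = 102.8999


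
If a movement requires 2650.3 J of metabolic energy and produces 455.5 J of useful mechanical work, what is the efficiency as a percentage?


eta = (W_mech / E_meta) * 100
eta = (455.5 / 2650.3) * 100
ratio = 0.1719
eta = 17.1867


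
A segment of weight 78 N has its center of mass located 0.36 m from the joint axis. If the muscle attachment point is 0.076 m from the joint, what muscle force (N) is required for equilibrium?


F_muscle = W * d_load / d_muscle
F_muscle = 78 * 0.36 / 0.076
Numerator = 28.0800
F_muscle = 369.4737


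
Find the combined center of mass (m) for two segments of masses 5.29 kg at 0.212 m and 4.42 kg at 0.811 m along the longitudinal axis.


COM = (m1*x1 + m2*x2) / (m1 + m2)
COM = (5.29*0.212 + 4.42*0.811) / (5.29 + 4.42)
Numerator = 4.7061
Denominator = 9.7100
COM = 0.4847


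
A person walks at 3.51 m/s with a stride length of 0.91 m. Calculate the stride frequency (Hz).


f = v / stride_length
f = 3.51 / 0.91
f = 3.8571


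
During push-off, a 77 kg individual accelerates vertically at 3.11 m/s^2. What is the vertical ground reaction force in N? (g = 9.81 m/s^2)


GRF = m * (g + a)
GRF = 77 * (9.81 + 3.11)
GRF = 77 * 12.9200
GRF = 994.8400


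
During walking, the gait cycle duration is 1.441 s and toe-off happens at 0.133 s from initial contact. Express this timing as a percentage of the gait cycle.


pct = (event_time / cycle_time) * 100
pct = (0.133 / 1.441) * 100
ratio = 0.0923
pct = 9.2297


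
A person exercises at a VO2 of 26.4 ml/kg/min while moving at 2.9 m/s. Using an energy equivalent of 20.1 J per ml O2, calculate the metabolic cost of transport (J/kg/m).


Power per kg = VO2 * 20.1 / 60
Power per kg = 26.4 * 20.1 / 60 = 8.8440 W/kg
Cost = power_per_kg / speed
Cost = 8.8440 / 2.9
Cost = 3.0497


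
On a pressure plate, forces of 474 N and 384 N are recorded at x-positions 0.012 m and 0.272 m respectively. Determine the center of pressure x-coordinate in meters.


COP_x = (F1*x1 + F2*x2) / (F1 + F2)
COP_x = (474*0.012 + 384*0.272) / (474 + 384)
Numerator = 110.1360
Denominator = 858
COP_x = 0.1284


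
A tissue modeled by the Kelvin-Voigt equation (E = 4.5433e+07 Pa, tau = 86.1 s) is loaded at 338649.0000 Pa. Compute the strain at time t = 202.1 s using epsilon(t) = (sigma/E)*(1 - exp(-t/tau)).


epsilon(t) = (sigma/E) * (1 - exp(-t/tau))
sigma/E = 338649.0000 / 4.5433e+07 = 0.0075
exp(-t/tau) = exp(-202.1 / 86.1) = 0.0956
epsilon = 0.0075 * (1 - 0.0956)
epsilon = 0.0067


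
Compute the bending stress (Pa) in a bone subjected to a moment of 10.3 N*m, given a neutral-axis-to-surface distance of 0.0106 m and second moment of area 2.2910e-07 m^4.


sigma = M * c / I
sigma = 10.3 * 0.0106 / 2.2910e-07
M * c = 0.1092
sigma = 476560.4540


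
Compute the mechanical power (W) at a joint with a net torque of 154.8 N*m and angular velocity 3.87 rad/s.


P = M * omega
P = 154.8 * 3.87
P = 599.0760


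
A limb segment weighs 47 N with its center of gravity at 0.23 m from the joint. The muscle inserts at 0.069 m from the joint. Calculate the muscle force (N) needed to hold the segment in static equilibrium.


F_muscle = W * d_load / d_muscle
F_muscle = 47 * 0.23 / 0.069
Numerator = 10.8100
F_muscle = 156.6667


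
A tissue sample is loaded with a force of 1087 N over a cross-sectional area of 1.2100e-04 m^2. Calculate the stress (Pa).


stress = F / A
stress = 1087 / 1.2100e-04
stress = 8.9835e+06


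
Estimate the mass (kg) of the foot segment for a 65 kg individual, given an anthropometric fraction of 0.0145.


m_segment = body_mass * fraction
m_segment = 65 * 0.0145
m_segment = 0.9425


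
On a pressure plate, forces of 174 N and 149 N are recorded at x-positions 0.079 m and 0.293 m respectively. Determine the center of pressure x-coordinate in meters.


COP_x = (F1*x1 + F2*x2) / (F1 + F2)
COP_x = (174*0.079 + 149*0.293) / (174 + 149)
Numerator = 57.4030
Denominator = 323
COP_x = 0.1777


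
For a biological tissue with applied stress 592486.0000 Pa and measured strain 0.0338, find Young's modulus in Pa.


E = stress / strain
E = 592486.0000 / 0.0338
E = 1.7529e+07


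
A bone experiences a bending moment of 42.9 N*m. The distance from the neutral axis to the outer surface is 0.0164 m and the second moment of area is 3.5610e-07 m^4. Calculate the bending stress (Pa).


sigma = M * c / I
sigma = 42.9 * 0.0164 / 3.5610e-07
M * c = 0.7036
sigma = 1.9757e+06


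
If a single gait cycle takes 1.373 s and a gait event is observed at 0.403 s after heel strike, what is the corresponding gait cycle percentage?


pct = (event_time / cycle_time) * 100
pct = (0.403 / 1.373) * 100
ratio = 0.2935
pct = 29.3518


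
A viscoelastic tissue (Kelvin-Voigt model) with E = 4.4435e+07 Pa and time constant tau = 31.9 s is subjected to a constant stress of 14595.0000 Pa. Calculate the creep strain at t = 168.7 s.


epsilon(t) = (sigma/E) * (1 - exp(-t/tau))
sigma/E = 14595.0000 / 4.4435e+07 = 3.2846e-04
exp(-t/tau) = exp(-168.7 / 31.9) = 0.0050
epsilon = 3.2846e-04 * (1 - 0.0050)
epsilon = 3.2680e-04


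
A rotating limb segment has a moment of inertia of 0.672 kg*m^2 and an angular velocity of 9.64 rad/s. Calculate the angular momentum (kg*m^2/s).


L = I * omega
L = 0.672 * 9.64
L = 6.4781


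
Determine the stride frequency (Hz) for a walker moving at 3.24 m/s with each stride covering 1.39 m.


f = v / stride_length
f = 3.24 / 1.39
f = 2.3309


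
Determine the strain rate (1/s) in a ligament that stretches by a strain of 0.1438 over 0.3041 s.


strain_rate = delta_strain / delta_t
strain_rate = 0.1438 / 0.3041
strain_rate = 0.4729


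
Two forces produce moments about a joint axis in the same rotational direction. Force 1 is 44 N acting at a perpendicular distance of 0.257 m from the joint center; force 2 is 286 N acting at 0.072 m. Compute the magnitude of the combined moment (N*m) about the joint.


M = F1 * d1 + F2 * d2
M = 44 * 0.257 + 286 * 0.072
M = 11.3080 + 20.5920
M = 31.9000


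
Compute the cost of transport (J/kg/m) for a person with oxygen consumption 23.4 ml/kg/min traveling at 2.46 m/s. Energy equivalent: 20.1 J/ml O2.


Power per kg = VO2 * 20.1 / 60
Power per kg = 23.4 * 20.1 / 60 = 7.8390 W/kg
Cost = power_per_kg / speed
Cost = 7.8390 / 2.46
Cost = 3.1866


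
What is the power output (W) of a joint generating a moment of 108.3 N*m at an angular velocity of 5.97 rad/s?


P = M * omega
P = 108.3 * 5.97
P = 646.5510


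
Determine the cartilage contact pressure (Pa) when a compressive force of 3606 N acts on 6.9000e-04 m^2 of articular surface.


P = F / A
P = 3606 / 6.9000e-04
P = 5.2261e+06


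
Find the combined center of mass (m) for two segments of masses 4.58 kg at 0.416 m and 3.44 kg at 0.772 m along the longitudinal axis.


COM = (m1*x1 + m2*x2) / (m1 + m2)
COM = (4.58*0.416 + 3.44*0.772) / (4.58 + 3.44)
Numerator = 4.5610
Denominator = 8.0200
COM = 0.5687


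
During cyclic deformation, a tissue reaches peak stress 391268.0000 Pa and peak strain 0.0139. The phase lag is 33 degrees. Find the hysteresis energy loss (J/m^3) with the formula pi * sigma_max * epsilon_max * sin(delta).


E_loss = pi * sigma_max * epsilon_max * sin(delta)
delta = 33 deg = 0.5760 rad
sin(delta) = 0.5446
E_loss = pi * 391268.0000 * 0.0139 * 0.5446
E_loss = 9305.6726


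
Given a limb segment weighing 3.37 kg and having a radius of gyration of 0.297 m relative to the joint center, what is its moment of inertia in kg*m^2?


I = m * k^2
I = 3.37 * 0.297^2
k^2 = 0.0882
I = 0.2973


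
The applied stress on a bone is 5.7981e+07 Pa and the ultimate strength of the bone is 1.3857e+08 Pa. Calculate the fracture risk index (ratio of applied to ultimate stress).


FRI = applied / ultimate
FRI = 5.7981e+07 / 1.3857e+08
FRI = 0.4184


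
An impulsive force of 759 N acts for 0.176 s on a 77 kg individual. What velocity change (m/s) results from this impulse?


J = F * dt = 759 * 0.176 = 133.5840 N*s
delta_v = J / m
delta_v = 133.5840 / 77
delta_v = 1.7349


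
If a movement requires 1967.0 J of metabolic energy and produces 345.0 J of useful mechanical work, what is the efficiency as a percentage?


eta = (W_mech / E_meta) * 100
eta = (345.0 / 1967.0) * 100
ratio = 0.1754
eta = 17.5394


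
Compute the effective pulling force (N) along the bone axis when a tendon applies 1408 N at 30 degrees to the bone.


F_eff = F_tendon * cos(theta)
theta = 30 deg = 0.5236 rad
cos(theta) = 0.8660
F_eff = 1408 * 0.8660
F_eff = 1219.3638


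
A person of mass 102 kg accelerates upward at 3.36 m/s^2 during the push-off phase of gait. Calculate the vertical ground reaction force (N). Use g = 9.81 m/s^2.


GRF = m * (g + a)
GRF = 102 * (9.81 + 3.36)
GRF = 102 * 13.1700
GRF = 1343.3400


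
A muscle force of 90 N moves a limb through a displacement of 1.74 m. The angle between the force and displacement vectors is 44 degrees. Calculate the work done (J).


W = F * d * cos(theta)
theta = 44 deg = 0.7679 rad
cos(theta) = 0.7193
W = 90 * 1.74 * 0.7193
W = 112.6486


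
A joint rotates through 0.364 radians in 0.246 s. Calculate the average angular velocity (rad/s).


omega = delta_theta / delta_t
omega = 0.364 / 0.246
omega = 1.4797


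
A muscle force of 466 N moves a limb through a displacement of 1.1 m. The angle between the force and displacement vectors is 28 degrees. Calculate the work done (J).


W = F * d * cos(theta)
theta = 28 deg = 0.4887 rad
cos(theta) = 0.8829
W = 466 * 1.1 * 0.8829
W = 452.5989


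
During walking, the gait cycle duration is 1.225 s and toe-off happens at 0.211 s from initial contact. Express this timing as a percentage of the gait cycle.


pct = (event_time / cycle_time) * 100
pct = (0.211 / 1.225) * 100
ratio = 0.1722
pct = 17.2245


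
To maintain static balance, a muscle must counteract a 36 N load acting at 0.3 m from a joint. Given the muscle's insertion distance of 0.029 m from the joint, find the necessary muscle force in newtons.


F_muscle = W * d_load / d_muscle
F_muscle = 36 * 0.3 / 0.029
Numerator = 10.8000
F_muscle = 372.4138


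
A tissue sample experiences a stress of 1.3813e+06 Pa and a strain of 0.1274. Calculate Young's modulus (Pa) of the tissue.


E = stress / strain
E = 1.3813e+06 / 0.1274
E = 1.0842e+07


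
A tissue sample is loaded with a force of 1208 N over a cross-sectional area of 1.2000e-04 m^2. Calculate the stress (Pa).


stress = F / A
stress = 1208 / 1.2000e-04
stress = 1.0067e+07


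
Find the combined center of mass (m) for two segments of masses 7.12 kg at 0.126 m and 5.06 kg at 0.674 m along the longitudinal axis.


COM = (m1*x1 + m2*x2) / (m1 + m2)
COM = (7.12*0.126 + 5.06*0.674) / (7.12 + 5.06)
Numerator = 4.3076
Denominator = 12.1800
COM = 0.3537


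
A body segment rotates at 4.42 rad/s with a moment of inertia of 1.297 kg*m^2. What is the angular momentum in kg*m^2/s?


L = I * omega
L = 1.297 * 4.42
L = 5.7327


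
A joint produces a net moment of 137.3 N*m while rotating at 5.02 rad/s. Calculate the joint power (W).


P = M * omega
P = 137.3 * 5.02
P = 689.2460


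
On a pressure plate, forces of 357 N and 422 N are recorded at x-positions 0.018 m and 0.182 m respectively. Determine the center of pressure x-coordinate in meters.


COP_x = (F1*x1 + F2*x2) / (F1 + F2)
COP_x = (357*0.018 + 422*0.182) / (357 + 422)
Numerator = 83.2300
Denominator = 779
COP_x = 0.1068


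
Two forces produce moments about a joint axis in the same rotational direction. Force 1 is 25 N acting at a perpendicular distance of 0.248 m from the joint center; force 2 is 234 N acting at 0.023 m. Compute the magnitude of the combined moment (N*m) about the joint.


M = F1 * d1 + F2 * d2
M = 25 * 0.248 + 234 * 0.023
M = 6.2000 + 5.3820
M = 11.5820


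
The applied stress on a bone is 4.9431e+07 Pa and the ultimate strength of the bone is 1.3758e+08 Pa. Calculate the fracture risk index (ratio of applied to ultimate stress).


FRI = applied / ultimate
FRI = 4.9431e+07 / 1.3758e+08
FRI = 0.3593


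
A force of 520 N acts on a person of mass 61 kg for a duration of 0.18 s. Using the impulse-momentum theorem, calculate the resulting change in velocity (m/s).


J = F * dt = 520 * 0.18 = 93.6000 N*s
delta_v = J / m
delta_v = 93.6000 / 61
delta_v = 1.5344


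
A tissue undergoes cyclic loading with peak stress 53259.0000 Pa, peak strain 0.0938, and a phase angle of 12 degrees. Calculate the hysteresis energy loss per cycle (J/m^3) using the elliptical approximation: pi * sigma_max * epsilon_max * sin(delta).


E_loss = pi * sigma_max * epsilon_max * sin(delta)
delta = 12 deg = 0.2094 rad
sin(delta) = 0.2079
E_loss = pi * 53259.0000 * 0.0938 * 0.2079
E_loss = 3263.0568


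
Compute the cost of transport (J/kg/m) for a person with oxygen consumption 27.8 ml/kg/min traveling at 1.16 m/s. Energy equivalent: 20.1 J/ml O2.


Power per kg = VO2 * 20.1 / 60
Power per kg = 27.8 * 20.1 / 60 = 9.3130 W/kg
Cost = power_per_kg / speed
Cost = 9.3130 / 1.16
Cost = 8.0284


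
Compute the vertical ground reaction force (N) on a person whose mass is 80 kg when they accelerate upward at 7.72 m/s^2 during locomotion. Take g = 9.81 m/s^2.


GRF = m * (g + a)
GRF = 80 * (9.81 + 7.72)
GRF = 80 * 17.5300
GRF = 1402.4000


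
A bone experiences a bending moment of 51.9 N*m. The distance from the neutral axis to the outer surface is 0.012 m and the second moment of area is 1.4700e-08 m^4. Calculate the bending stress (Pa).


sigma = M * c / I
sigma = 51.9 * 0.012 / 1.4700e-08
M * c = 0.6228
sigma = 4.2367e+07


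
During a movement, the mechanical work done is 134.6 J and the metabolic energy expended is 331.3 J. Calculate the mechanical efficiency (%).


eta = (W_mech / E_meta) * 100
eta = (134.6 / 331.3) * 100
ratio = 0.4063
eta = 40.6278


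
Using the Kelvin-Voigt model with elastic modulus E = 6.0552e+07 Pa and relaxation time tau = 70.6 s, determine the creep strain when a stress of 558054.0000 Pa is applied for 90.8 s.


epsilon(t) = (sigma/E) * (1 - exp(-t/tau))
sigma/E = 558054.0000 / 6.0552e+07 = 0.0092
exp(-t/tau) = exp(-90.8 / 70.6) = 0.2763
epsilon = 0.0092 * (1 - 0.2763)
epsilon = 0.0067


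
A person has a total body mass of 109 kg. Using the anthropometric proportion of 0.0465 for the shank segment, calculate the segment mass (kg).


m_segment = body_mass * fraction
m_segment = 109 * 0.0465
m_segment = 5.0685


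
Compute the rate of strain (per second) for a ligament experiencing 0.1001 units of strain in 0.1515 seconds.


strain_rate = delta_strain / delta_t
strain_rate = 0.1001 / 0.1515
strain_rate = 0.6607


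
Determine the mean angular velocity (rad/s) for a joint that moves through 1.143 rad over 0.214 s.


omega = delta_theta / delta_t
omega = 1.143 / 0.214
omega = 5.3411


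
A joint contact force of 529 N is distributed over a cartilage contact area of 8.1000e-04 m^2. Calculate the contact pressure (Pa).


P = F / A
P = 529 / 8.1000e-04
P = 653086.4198


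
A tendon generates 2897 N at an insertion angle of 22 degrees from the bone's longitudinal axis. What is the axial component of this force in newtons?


F_eff = F_tendon * cos(theta)
theta = 22 deg = 0.3840 rad
cos(theta) = 0.9272
F_eff = 2897 * 0.9272
F_eff = 2686.0516


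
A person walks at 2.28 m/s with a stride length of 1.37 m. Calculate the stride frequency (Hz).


f = v / stride_length
f = 2.28 / 1.37
f = 1.6642


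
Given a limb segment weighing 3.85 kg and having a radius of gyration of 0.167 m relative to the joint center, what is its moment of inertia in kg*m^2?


I = m * k^2
I = 3.85 * 0.167^2
k^2 = 0.0279
I = 0.1074


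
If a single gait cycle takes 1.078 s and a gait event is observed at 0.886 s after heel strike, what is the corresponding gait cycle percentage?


pct = (event_time / cycle_time) * 100
pct = (0.886 / 1.078) * 100
ratio = 0.8219
pct = 82.1892


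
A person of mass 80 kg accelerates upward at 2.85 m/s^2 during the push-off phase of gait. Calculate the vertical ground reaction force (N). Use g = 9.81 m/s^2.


GRF = m * (g + a)
GRF = 80 * (9.81 + 2.85)
GRF = 80 * 12.6600
GRF = 1012.8000


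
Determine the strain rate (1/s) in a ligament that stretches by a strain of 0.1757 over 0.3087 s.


strain_rate = delta_strain / delta_t
strain_rate = 0.1757 / 0.3087
strain_rate = 0.5692


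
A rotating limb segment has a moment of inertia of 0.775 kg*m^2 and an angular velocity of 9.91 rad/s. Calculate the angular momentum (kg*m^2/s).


L = I * omega
L = 0.775 * 9.91
L = 7.6803


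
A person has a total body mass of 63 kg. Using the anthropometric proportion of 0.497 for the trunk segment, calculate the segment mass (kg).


m_segment = body_mass * fraction
m_segment = 63 * 0.497
m_segment = 31.3110
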